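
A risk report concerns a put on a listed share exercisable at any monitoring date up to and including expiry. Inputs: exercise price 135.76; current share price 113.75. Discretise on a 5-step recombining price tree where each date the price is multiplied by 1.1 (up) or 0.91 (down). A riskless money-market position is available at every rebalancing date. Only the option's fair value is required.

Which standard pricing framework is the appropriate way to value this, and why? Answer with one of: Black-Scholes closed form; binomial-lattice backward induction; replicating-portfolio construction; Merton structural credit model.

Key observation: with exercise allowed before expiry on a discrete up/down model (5 steps from spot 113.75), the strike-135.76 put's value must be rolled back through the tree testing early exercise at each node.

framework: binomial-lattice backward induction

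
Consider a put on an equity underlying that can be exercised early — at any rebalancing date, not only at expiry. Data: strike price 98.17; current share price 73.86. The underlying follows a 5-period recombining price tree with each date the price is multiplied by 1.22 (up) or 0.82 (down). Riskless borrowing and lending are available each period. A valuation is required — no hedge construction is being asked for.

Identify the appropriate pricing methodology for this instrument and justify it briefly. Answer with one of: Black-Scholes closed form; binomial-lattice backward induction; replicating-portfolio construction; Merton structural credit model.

Key observation: early exercise of the strike-98.17 put must be checked at each of the 5 dates (spot 73.86), which forces a node-by-node comparison of intrinsic and continuation value backward from expiry.

framework: binomial-lattice backward induction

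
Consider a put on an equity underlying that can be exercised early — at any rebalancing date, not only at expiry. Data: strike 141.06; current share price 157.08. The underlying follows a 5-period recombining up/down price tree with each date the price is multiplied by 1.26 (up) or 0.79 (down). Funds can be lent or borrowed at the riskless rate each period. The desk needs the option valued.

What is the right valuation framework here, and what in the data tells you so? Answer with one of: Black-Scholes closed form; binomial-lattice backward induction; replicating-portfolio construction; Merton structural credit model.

framework: binomial-lattice backward induction

Key observation: the defining feature is the embedded early-exercise option across 5 discrete dates on the spot-157.08 tree; pricing the strike-141.06 put means working backward with an exercise test at every node.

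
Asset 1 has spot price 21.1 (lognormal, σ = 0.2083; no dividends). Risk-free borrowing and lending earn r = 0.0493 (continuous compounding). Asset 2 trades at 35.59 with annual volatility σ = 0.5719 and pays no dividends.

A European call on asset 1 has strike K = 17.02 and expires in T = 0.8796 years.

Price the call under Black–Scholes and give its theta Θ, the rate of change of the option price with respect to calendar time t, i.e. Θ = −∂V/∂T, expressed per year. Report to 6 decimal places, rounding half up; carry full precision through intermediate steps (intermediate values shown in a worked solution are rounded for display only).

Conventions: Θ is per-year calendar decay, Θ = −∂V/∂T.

σ√T = 0.2083·√0.8796 = 0.195358
d₁ = (ln(S/K) + (r+σ²/2)T) / (σ√T) = (ln(21.1/17.02) + (0.0493+0.2083²/2)·0.8796) / 0.195358 = (0.214884 + 0.062447) / 0.195358 = 1.419600
d₂ = d₁ − σ√T = 1.419600 − 0.195358 = 1.224242
e^{−rT} = 0.957563
N(d₁) = 0.922138,  N(d₂) = 0.889569
Call price V = S·N(d₁) − K·e^{−rT}·N(d₂) = 19.457110 − 14.497948 = 4.959161
φ(d₁) = (1/√(2π))·e^{−d₁²/2} = 0.145647
Θ = −S·φ(d₁)·σ/(2√T) − r·K·e^{−rT}·N(d₂) = −0.341272 − 0.714749 = -1.056020

price = 4.959161
Θ = -1.056020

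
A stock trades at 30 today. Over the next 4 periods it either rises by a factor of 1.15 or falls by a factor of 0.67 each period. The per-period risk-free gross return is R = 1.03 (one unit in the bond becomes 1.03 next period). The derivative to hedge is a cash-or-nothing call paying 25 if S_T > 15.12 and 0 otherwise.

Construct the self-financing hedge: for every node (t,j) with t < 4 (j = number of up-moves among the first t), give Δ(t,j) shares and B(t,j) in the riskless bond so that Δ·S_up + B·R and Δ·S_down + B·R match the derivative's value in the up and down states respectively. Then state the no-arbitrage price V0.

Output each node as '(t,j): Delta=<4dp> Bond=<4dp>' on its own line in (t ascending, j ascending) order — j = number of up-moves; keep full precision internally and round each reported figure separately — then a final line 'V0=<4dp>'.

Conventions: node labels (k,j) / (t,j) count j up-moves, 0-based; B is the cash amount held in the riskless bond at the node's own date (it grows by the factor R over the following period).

(0,0): Delta=0.2234 Bond=14.3815
(1,0): Delta=0.9159 Bond=0.8937
(1,1): Delta=0.0889 Bond=19.4527
(2,0): Delta=2.8161 Bond=-24.6695
(2,1): Delta=0.5469 Bond=9.4505
(2,2): Delta=0.0000 Bond=23.5649
(3,0): Delta=0.0000 Bond=0.0000
(3,1): Delta=3.3630 Bond=-33.8794
(3,2): Delta=0.0000 Bond=24.2718
(3,3): Delta=0.0000 Bond=24.2718
V0=21.0842

Arbitrage-free pricing uses the up-move probability p* = (R−d)/(u−d) = 0.7500, discounting each step at R = 1.03.
Payoffs at expiry: V(4,0)=0.0000, V(4,1)=0.0000, V(4,2)=25.0000, V(4,3)=25.0000, V(4,4)=25.0000
(3,0): S=9.0229. Δ = (V_up−V_dn)/(S_up−S_dn) = (0.0000−0.0000)/(10.3763−6.0453) = 0.0000. V = [p*·0.0000 + (1−p*)·0.0000]/1.03 = 0.0000. B = V − Δ·S = 0.0000.
(3,1): S=15.4871. Δ = (V_up−V_dn)/(S_up−S_dn) = (25.0000−0.0000)/(17.8101−10.3763) = 3.3630. V = [p*·25.0000 + (1−p*)·0.0000]/1.03 = 18.2039. B = V − Δ·S = -33.8794.
(3,2): S=26.5822. Δ = (V_up−V_dn)/(S_up−S_dn) = (25.0000−25.0000)/(30.5696−17.8101) = 0.0000. V = [p*·25.0000 + (1−p*)·25.0000]/1.03 = 24.2718. B = V − Δ·S = 24.2718.
(3,3): S=45.6262. Δ = (V_up−V_dn)/(S_up−S_dn) = (25.0000−25.0000)/(52.4702−30.5696) = 0.0000. V = [p*·25.0000 + (1−p*)·25.0000]/1.03 = 24.2718. B = V − Δ·S = 24.2718.
(2,0): S=13.4670. Δ = (V_up−V_dn)/(S_up−S_dn) = (18.2039−0.0000)/(15.4871−9.0229) = 2.8161. V = [p*·18.2039 + (1−p*)·0.0000]/1.03 = 13.2553. B = V − Δ·S = -24.6695.
(2,1): S=23.1150. Δ = (V_up−V_dn)/(S_up−S_dn) = (24.2718−18.2039)/(26.5823−15.4871) = 0.5469. V = [p*·24.2718 + (1−p*)·18.2039]/1.03 = 22.0921. B = V − Δ·S = 9.4505.
(2,2): S=39.6750. Δ = (V_up−V_dn)/(S_up−S_dn) = (24.2718−24.2718)/(45.6262−26.5822) = 0.0000. V = [p*·24.2718 + (1−p*)·24.2718]/1.03 = 23.5649. B = V − Δ·S = 23.5649.
(1,0): S=20.1000. Δ = (V_up−V_dn)/(S_up−S_dn) = (22.0921−13.2553)/(23.1150−13.4670) = 0.9159. V = [p*·22.0921 + (1−p*)·13.2553]/1.03 = 19.3038. B = V − Δ·S = 0.8937.
(1,1): S=34.5000. Δ = (V_up−V_dn)/(S_up−S_dn) = (23.5649−22.0921)/(39.6750−23.1150) = 0.0889. V = [p*·23.5649 + (1−p*)·22.0921]/1.03 = 22.5211. B = V − Δ·S = 19.4527.
(0,0): S=30.0000. Δ = (V_up−V_dn)/(S_up−S_dn) = (22.5211−19.3038)/(34.5000−20.1000) = 0.2234. V = [p*·22.5211 + (1−p*)·19.3038]/1.03 = 21.0842. B = V − Δ·S = 14.3815.
As a check, the time-0 holding Δ(0,0)·S0 + B(0,0) comes to 21.0842 — exactly V0.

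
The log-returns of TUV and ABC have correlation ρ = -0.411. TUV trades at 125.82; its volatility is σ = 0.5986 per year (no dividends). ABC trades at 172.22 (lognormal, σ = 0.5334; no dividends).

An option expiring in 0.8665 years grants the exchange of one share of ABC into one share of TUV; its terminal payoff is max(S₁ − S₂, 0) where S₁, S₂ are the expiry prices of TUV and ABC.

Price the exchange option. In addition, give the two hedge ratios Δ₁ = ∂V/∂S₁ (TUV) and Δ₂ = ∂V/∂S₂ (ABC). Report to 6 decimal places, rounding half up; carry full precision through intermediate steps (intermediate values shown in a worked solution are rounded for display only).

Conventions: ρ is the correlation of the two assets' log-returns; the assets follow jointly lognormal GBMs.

exchange price = 30.720165
Δ1 = 0.535223
Δ2 = -0.212644

σ_eff = √(σ₁² + σ₂² − 2ρσ₁σ₂) = √(0.5986² + 0.5334² − 2·-0.411·0.5986·0.5334) = 0.951471
d₁ = (ln(S₁/S₂) + (q₂ − q₁ + σ_eff²/2)T) / (σ_eff√T) = (ln(125.82/172.22) + (0.0 − 0.0 + 0.452648)·0.8665) / 0.885686 = 0.088405
d₂ = d₁ − σ_eff√T = 0.088405 − 0.885686 = -0.797281
N(d₁) = 0.535223,  N(d₂) = 0.212644
V = S₁·e^{−q₁T}·N(d₁) − S₂·e^{−q₂T}·N(d₂) = 67.341723 − 36.621558 = 30.720165
Key observation: no risk-free rate is needed — with the second asset as numeraire the exchange option is a call on the ratio S₁/S₂, and r cancels out of the value.
Δ₁ = e^{−q₁T}·N(d₁) = 0.535223;  Δ₂ = −e^{−q₂T}·N(d₂) = -0.212644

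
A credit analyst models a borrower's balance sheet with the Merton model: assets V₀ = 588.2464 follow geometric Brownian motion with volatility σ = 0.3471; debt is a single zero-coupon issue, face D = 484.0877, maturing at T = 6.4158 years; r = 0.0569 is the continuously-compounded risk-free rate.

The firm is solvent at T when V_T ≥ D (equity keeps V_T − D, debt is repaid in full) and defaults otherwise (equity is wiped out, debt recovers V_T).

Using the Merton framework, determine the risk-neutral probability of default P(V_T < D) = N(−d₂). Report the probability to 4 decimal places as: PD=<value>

PD=0.4218

Work the structural quantities from V₀ = 588.2464 against face 484.0877:
d₁ = [ln(V₀/D) + (r + σ²/2)T] / (σ√T)
   = [ln(588.2464/484.0877) + (0.0569 + 0.5·0.3471²)·6.4158] / (0.3471·√6.4158)
   = [0.194880 + 0.751542] / 0.879184 = 1.076477
d₂ = d₁ − σ√T = 1.076477 − 0.879184 = 0.197292
risk-neutral PD = N(−d₂) = N(-0.197292) = 0.421799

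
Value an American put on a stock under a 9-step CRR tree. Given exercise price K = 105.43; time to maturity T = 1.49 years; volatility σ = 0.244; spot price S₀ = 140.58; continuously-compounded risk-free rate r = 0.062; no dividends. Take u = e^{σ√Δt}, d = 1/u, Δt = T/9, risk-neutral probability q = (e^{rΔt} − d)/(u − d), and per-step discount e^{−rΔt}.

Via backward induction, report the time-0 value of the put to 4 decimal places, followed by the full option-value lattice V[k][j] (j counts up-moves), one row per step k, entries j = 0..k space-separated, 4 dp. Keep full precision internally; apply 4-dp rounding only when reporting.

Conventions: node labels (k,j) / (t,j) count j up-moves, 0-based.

params: Δt=0.16556 u=1.10438 d=0.90549 q=0.52708 e^(-rΔt)=0.98979
t_9 payoffs: 47.9029 35.2673 19.8564 1.0606 0.0000 0.0000 0.0000 0.0000 0.0000 0.0000
k=8: node(8,0) S=63.5316 payoff=41.8984 vs cont=40.8218 → 41.8984 [stop]  node(8,1) S=77.4860 payoff=27.9440 vs cont=26.8674 → 27.9440 [stop]  node(8,2) S=94.5054 payoff=10.9246 vs cont=9.8480 → 10.9246 [stop]  node(8,3) S=115.2630 payoff=0.0000 vs cont=0.4964 → 0.4964 [wait]  node(8,4) S=140.5800 payoff=0.0000 vs cont=0.0000 → 0.0000 [wait]  node(8,5) S=171.4577 payoff=0.0000 vs cont=0.0000 → 0.0000 [wait]  node(8,6) S=209.1176 payoff=0.0000 vs cont=0.0000 → 0.0000 [wait]  node(8,7) S=255.0492 payoff=0.0000 vs cont=0.0000 → 0.0000 [wait]  node(8,8) S=311.0696 payoff=0.0000 vs cont=0.0000 → 0.0000 [wait]
k=7: node(7,0) S=70.1627 payoff=35.2673 vs cont=34.1907 → 35.2673 [stop]  node(7,1) S=85.5736 payoff=19.8564 vs cont=18.7798 → 19.8564 [stop]  node(7,2) S=104.3694 payoff=1.0606 vs cont=5.3728 → 5.3728 [wait]  node(7,3) S=127.2937 payoff=0.0000 vs cont=0.2324 → 0.2324 [wait]  node(7,4) S=155.2531 payoff=0.0000 vs cont=0.0000 → 0.0000 [wait]  node(7,5) S=189.3537 payoff=0.0000 vs cont=0.0000 → 0.0000 [wait]  node(7,6) S=230.9443 payoff=0.0000 vs cont=0.0000 → 0.0000 [wait]  node(7,7) S=281.6701 payoff=0.0000 vs cont=0.0000 → 0.0000 [wait]
k=6: node(6,0) S=77.4860 payoff=27.9440 vs cont=26.8674 → 27.9440 [stop]  node(6,1) S=94.5054 payoff=10.9246 vs cont=12.0976 → 12.0976 [wait]  node(6,2) S=115.2630 payoff=0.0000 vs cont=2.6362 → 2.6362 [wait]  node(6,3) S=140.5800 payoff=0.0000 vs cont=0.1088 → 0.1088 [wait]  node(6,4) S=171.4577 payoff=0.0000 vs cont=0.0000 → 0.0000 [wait]  node(6,5) S=209.1176 payoff=0.0000 vs cont=0.0000 → 0.0000 [wait]  node(6,6) S=255.0492 payoff=0.0000 vs cont=0.0000 → 0.0000 [wait]
k=5: node(5,0) S=85.5736 payoff=19.8564 vs cont=19.3917 → 19.8564 [stop]  node(5,1) S=104.3694 payoff=1.0606 vs cont=7.0381 → 7.0381 [wait]  node(5,2) S=127.2937 payoff=0.0000 vs cont=1.2907 → 1.2907 [wait]  node(5,3) S=155.2531 payoff=0.0000 vs cont=0.0509 → 0.0509 [wait]  node(5,4) S=189.3537 payoff=0.0000 vs cont=0.0000 → 0.0000 [wait]  node(5,5) S=230.9443 payoff=0.0000 vs cont=0.0000 → 0.0000 [wait]
k=4: node(4,0) S=94.5054 payoff=10.9246 vs cont=12.9664 → 12.9664 [wait]  node(4,1) S=115.2630 payoff=0.0000 vs cont=3.9679 → 3.9679 [wait]  node(4,2) S=140.5800 payoff=0.0000 vs cont=0.6308 → 0.6308 [wait]  node(4,3) S=171.4577 payoff=0.0000 vs cont=0.0238 → 0.0238 [wait]  node(4,4) S=209.1176 payoff=0.0000 vs cont=0.0000 → 0.0000 [wait]
k=3: node(3,0) S=104.3694 payoff=1.0606 vs cont=8.1395 → 8.1395 [wait]  node(3,1) S=127.2937 payoff=0.0000 vs cont=2.1864 → 2.1864 [wait]  node(3,2) S=155.2531 payoff=0.0000 vs cont=0.3077 → 0.3077 [wait]  node(3,3) S=189.3537 payoff=0.0000 vs cont=0.0112 → 0.0112 [wait]
k=2: node(2,0) S=115.2630 payoff=0.0000 vs cont=4.9507 → 4.9507 [wait]  node(2,1) S=140.5800 payoff=0.0000 vs cont=1.1840 → 1.1840 [wait]  node(2,2) S=171.4577 payoff=0.0000 vs cont=0.1498 → 0.1498 [wait]
k=1: node(1,0) S=127.2937 payoff=0.0000 vs cont=2.9351 → 2.9351 [wait]  node(1,1) S=155.2531 payoff=0.0000 vs cont=0.6324 → 0.6324 [wait]
k=0: node(0,0) S=140.5800 payoff=0.0000 vs cont=1.7038 → 1.7038 [wait]

price = 1.7038
tree:
1.7038
2.9351 0.6324
4.9507 1.1840 0.1498
8.1395 2.1864 0.3077 0.0112
12.9664 3.9679 0.6308 0.0238 0.0000
19.8564 7.0381 1.2907 0.0509 0.0000 0.0000
27.9440 12.0976 2.6362 0.1088 0.0000 0.0000 0.0000
35.2673 19.8564 5.3728 0.2324 0.0000 0.0000 0.0000 0.0000
41.8984 27.9440 10.9246 0.4964 0.0000 0.0000 0.0000 0.0000 0.0000
47.9029 35.2673 19.8564 1.0606 0.0000 0.0000 0.0000 0.0000 0.0000 0.0000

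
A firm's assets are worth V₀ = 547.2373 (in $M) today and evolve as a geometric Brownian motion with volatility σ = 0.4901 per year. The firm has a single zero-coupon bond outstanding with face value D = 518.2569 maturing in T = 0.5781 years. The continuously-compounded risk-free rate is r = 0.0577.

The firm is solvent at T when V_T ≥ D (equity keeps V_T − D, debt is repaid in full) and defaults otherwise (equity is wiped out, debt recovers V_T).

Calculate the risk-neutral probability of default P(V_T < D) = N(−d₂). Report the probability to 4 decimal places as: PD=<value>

With assets at 547.2373 and a single debt payment of 518.2569 at 0.5781 years:
d₁ = [ln(V₀/D) + (r + σ²/2)T] / (σ√T)
   = [ln(547.2373/518.2569) + (0.0577 + 0.5·0.4901²)·0.5781] / (0.4901·√0.5781)
   = [0.054411 + 0.102786] / 0.372637 = 0.421850
d₂ = d₁ − σ√T = 0.421850 − 0.372637 = 0.049213
risk-neutral PD = N(−d₂) = N(-0.049213) = 0.480375

PD=0.4804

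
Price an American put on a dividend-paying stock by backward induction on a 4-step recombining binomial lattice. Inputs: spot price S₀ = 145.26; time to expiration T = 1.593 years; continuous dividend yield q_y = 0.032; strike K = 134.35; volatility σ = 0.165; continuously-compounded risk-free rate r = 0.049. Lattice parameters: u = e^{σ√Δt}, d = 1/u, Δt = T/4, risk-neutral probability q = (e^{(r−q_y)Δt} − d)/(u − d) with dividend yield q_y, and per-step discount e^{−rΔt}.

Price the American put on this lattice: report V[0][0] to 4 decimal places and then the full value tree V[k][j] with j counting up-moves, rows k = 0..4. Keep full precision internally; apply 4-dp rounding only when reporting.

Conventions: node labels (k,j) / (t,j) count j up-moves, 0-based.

price = 5.9493
tree:
5.9493
10.3867 1.8583
17.5219 3.8401 0.0000
28.0628 7.9355 0.0000 0.0000
38.5734 16.3987 0.0000 0.0000 0.0000

Δt=0.39825, u=1.10974, d=0.90111, q=0.50655, disc=e^(-rΔt)=0.98067
k=4 terminal: V=max(K-S,0) → 38.5734 16.3987 0.0000 0.0000 0.0000
k=3: j=0 S=106.2872 intr=28.0628 cont=26.8124 V=28.0628[EX]; j=1 S=130.8954 intr=3.4546 cont=7.9355 V=7.9355[hold]; j=2 S=161.2010 intr=0.0000 cont=0.0000 V=0.0000[hold]; j=3 S=198.5230 intr=0.0000 cont=0.0000 V=0.0000[hold]
k=2: j=0 S=117.9513 intr=16.3987 cont=17.5219 V=17.5219[hold]; j=1 S=145.2600 intr=0.0000 cont=3.8401 V=3.8401[hold]; j=2 S=178.8913 intr=0.0000 cont=0.0000 V=0.0000[hold]
k=1: j=0 S=130.8954 intr=3.4546 cont=10.3867 V=10.3867[hold]; j=1 S=161.2010 intr=0.0000 cont=1.8583 V=1.8583[hold]
k=0: j=0 S=145.2600 intr=0.0000 cont=5.9493 V=5.9493[hold]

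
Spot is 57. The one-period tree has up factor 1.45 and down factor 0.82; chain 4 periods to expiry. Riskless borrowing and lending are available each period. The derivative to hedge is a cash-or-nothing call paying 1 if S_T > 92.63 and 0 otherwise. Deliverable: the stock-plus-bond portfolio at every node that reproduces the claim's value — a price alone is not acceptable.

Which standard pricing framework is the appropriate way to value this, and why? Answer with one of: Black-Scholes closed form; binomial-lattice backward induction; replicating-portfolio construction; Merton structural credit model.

Key observation: the task asks for the hedge itself — share and bond holdings at every node of the 4-period tree on spot 57 with factors 1.45/0.82 — which is exactly what the replicating-portfolio construction produces.

framework: replicating-portfolio construction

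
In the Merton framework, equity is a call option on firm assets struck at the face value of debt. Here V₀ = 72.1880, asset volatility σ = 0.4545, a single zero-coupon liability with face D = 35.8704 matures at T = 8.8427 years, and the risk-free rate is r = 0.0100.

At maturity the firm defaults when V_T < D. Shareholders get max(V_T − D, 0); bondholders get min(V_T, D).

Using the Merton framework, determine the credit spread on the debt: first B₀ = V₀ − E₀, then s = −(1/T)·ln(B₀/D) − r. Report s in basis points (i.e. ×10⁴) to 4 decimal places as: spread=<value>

spread=416.6515

Work the structural quantities from V₀ = 72.1880 against face 35.8704:
d₁ = [ln(V₀/D) + (r + σ²/2)T] / (σ√T)
   = [ln(72.1880/35.8704) + (0.0100 + 0.5·0.4545²)·8.8427] / (0.4545·√8.8427)
   = [0.699361 + 1.001746] / 1.351532 = 1.258651
d₂ = d₁ − σ√T = 1.258651 − 1.351532 = -0.092881
N(d₁) = 0.895922,  N(d₂) = 0.462999,  e^(−rT) = 0.915370
E₀ = V₀·N(d₁) − D·e^(−rT)·N(d₂)
   = 72.1880·0.895922 − 35.8704·0.915370·0.462999 = 49.472374
B₀ = V₀ − E₀ = 72.1880 − 49.472374 = 22.715626
spread = −(1/T)·ln(B₀/D) − r = −(1/8.8427)·ln(22.715626/35.8704) − 0.0100 = 0.04166515
in basis points: 0.04166515 × 10⁴ = 416.6515 bp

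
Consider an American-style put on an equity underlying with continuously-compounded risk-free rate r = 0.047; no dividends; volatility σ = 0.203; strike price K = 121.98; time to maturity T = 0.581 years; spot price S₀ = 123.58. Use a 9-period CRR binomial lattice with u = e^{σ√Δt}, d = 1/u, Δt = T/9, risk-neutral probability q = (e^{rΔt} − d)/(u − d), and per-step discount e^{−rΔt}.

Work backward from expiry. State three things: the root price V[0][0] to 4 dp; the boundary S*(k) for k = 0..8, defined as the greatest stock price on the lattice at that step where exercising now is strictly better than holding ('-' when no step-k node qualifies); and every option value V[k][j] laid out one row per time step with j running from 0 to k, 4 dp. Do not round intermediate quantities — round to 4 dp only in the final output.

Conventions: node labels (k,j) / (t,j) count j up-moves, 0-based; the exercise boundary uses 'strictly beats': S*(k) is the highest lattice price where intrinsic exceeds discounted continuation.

price = 5.7292
boundary = - - - - 100.5422 105.8640 100.5422 105.8640 111.4675
tree:
5.7292
8.3547 3.3056
11.8332 5.1483 1.6006
16.2190 7.7981 2.6985 0.5824
21.4378 11.4301 4.4448 1.0801 0.1200
26.4921 16.1160 7.1117 1.9749 0.2489 0.0000
31.2923 21.4378 10.9666 3.5457 0.5164 0.0000 0.0000
35.8512 26.4921 16.1160 6.2117 1.0715 0.0000 0.0000 0.0000
40.1809 31.2923 21.4378 10.5125 2.2231 0.0000 0.0000 0.0000 0.0000
44.2930 35.8512 26.4921 16.1160 4.6124 0.0000 0.0000 0.0000 0.0000 0.0000

Δt=0.06456  u=1.05293  d=0.94973  q=0.51655  discount=0.99697
step 9 (expiry): payoffs max(K−S,0) = 44.2930 35.8512 26.4921 16.1160 4.6124 0.0000 0.0000 0.0000 0.0000 0.0000
step 8: (k=8,j=0): S=81.7991, K−S=40.1809, hold=39.8114 ⇒ V=40.1809 exercise | (k=8,j=1): S=90.6877, K−S=31.2923, hold=30.9227 ⇒ V=31.2923 exercise | (k=8,j=2): S=100.5422, K−S=21.4378, hold=21.0683 ⇒ V=21.4378 exercise | (k=8,j=3): S=111.4675, K−S=10.5125, hold=10.1430 ⇒ V=10.5125 exercise | (k=8,j=4): S=123.5800, K−S=0.0000, hold=2.2231 ⇒ V=2.2231 continue | (k=8,j=5): S=137.0087, K−S=0.0000, hold=0.0000 ⇒ V=0.0000 continue | (k=8,j=6): S=151.8966, K−S=0.0000, hold=0.0000 ⇒ V=0.0000 continue | (k=8,j=7): S=168.4023, K−S=0.0000, hold=0.0000 ⇒ V=0.0000 continue | (k=8,j=8): S=186.7015, K−S=0.0000, hold=0.0000 ⇒ V=0.0000 continue  boundary S*=111.4675
step 7: (k=7,j=0): S=86.1288, K−S=35.8512, hold=35.4816 ⇒ V=35.8512 exercise | (k=7,j=1): S=95.4879, K−S=26.4921, hold=26.1225 ⇒ V=26.4921 exercise | (k=7,j=2): S=105.8640, K−S=16.1160, hold=15.7465 ⇒ V=16.1160 exercise | (k=7,j=3): S=117.3676, K−S=4.6124, hold=6.2117 ⇒ V=6.2117 continue | (k=7,j=4): S=130.1212, K−S=0.0000, hold=1.0715 ⇒ V=1.0715 continue | (k=7,j=5): S=144.2607, K−S=0.0000, hold=0.0000 ⇒ V=0.0000 continue | (k=7,j=6): S=159.9366, K−S=0.0000, hold=0.0000 ⇒ V=0.0000 continue | (k=7,j=7): S=177.3160, K−S=0.0000, hold=0.0000 ⇒ V=0.0000 continue  boundary S*=105.8640
step 6: (k=6,j=0): S=90.6877, K−S=31.2923, hold=30.9227 ⇒ V=31.2923 exercise | (k=6,j=1): S=100.5422, K−S=21.4378, hold=21.0683 ⇒ V=21.4378 exercise | (k=6,j=2): S=111.4675, K−S=10.5125, hold=10.9666 ⇒ V=10.9666 continue | (k=6,j=3): S=123.5800, K−S=0.0000, hold=3.5457 ⇒ V=3.5457 continue | (k=6,j=4): S=137.0087, K−S=0.0000, hold=0.5164 ⇒ V=0.5164 continue | (k=6,j=5): S=151.8966, K−S=0.0000, hold=0.0000 ⇒ V=0.0000 continue | (k=6,j=6): S=168.4023, K−S=0.0000, hold=0.0000 ⇒ V=0.0000 continue  boundary S*=100.5422
step 5: (k=5,j=0): S=95.4879, K−S=26.4921, hold=26.1225 ⇒ V=26.4921 exercise | (k=5,j=1): S=105.8640, K−S=16.1160, hold=15.9803 ⇒ V=16.1160 exercise | (k=5,j=2): S=117.3676, K−S=4.6124, hold=7.1117 ⇒ V=7.1117 continue | (k=5,j=3): S=130.1212, K−S=0.0000, hold=1.9749 ⇒ V=1.9749 continue | (k=5,j=4): S=144.2607, K−S=0.0000, hold=0.2489 ⇒ V=0.2489 continue | (k=5,j=5): S=159.9366, K−S=0.0000, hold=0.0000 ⇒ V=0.0000 continue  boundary S*=105.8640
step 4: (k=4,j=0): S=100.5422, K−S=21.4378, hold=21.0683 ⇒ V=21.4378 exercise | (k=4,j=1): S=111.4675, K−S=10.5125, hold=11.4301 ⇒ V=11.4301 continue | (k=4,j=2): S=123.5800, K−S=0.0000, hold=4.4448 ⇒ V=4.4448 continue | (k=4,j=3): S=137.0087, K−S=0.0000, hold=1.0801 ⇒ V=1.0801 continue | (k=4,j=4): S=151.8966, K−S=0.0000, hold=0.1200 ⇒ V=0.1200 continue  boundary S*=100.5422
step 3: (k=3,j=0): S=105.8640, K−S=16.1160, hold=16.2190 ⇒ V=16.2190 continue | (k=3,j=1): S=117.3676, K−S=4.6124, hold=7.7981 ⇒ V=7.7981 continue | (k=3,j=2): S=130.1212, K−S=0.0000, hold=2.6985 ⇒ V=2.6985 continue | (k=3,j=3): S=144.2607, K−S=0.0000, hold=0.5824 ⇒ V=0.5824 continue  boundary S*=-
step 2: (k=2,j=0): S=111.4675, K−S=10.5125, hold=11.8332 ⇒ V=11.8332 continue | (k=2,j=1): S=123.5800, K−S=0.0000, hold=5.1483 ⇒ V=5.1483 continue | (k=2,j=2): S=137.0087, K−S=0.0000, hold=1.6006 ⇒ V=1.6006 continue  boundary S*=-
step 1: (k=1,j=0): S=117.3676, K−S=4.6124, hold=8.3547 ⇒ V=8.3547 continue | (k=1,j=1): S=130.1212, K−S=0.0000, hold=3.3056 ⇒ V=3.3056 continue  boundary S*=-
step 0: (k=0,j=0): S=123.5800, K−S=0.0000, hold=5.7292 ⇒ V=5.7292 continue  boundary S*=-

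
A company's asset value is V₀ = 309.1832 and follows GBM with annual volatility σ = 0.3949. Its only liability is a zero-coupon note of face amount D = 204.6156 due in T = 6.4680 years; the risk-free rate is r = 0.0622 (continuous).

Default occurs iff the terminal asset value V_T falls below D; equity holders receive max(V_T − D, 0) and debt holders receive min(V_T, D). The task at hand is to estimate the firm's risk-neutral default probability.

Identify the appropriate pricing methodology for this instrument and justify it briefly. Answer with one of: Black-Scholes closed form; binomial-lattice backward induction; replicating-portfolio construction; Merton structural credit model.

Key observation: a levered firm with one bullet debt due at 6.4680 years is the canonical structural-credit setup: equity is a call on the firm's assets struck at the face value.

framework: Merton structural credit model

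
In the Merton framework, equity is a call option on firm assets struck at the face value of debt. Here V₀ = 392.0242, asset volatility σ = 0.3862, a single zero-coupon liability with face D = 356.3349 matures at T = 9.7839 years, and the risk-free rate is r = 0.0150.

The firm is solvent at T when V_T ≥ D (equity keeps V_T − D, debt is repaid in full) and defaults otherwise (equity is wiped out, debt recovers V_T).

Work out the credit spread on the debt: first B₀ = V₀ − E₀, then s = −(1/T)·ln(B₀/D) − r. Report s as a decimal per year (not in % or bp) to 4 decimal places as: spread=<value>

With assets at 392.0242 and a single debt payment of 356.3349 at 9.7839 years:
d₁ = [ln(V₀/D) + (r + σ²/2)T] / (σ√T)
   = [ln(392.0242/356.3349) + (0.0150 + 0.5·0.3862²)·9.7839] / (0.3862·√9.7839)
   = [0.095453 + 0.876395] / 1.208004 = 0.804507
d₂ = d₁ − σ√T = 0.804507 − 1.208004 = -0.403497
N(d₁) = 0.789448,  N(d₂) = 0.343291,  e^(−rT) = 0.863502
E₀ = V₀·N(d₁) − D·e^(−rT)·N(d₂)
   = 392.0242·0.789448 − 356.3349·0.863502·0.343291 = 203.853253
B₀ = V₀ − E₀ = 392.0242 − 203.853253 = 188.170947
spread = −(1/T)·ln(B₀/D) − r = −(1/9.7839)·ln(188.170947/356.3349) − 0.0150 = 0.05026234

spread=0.0503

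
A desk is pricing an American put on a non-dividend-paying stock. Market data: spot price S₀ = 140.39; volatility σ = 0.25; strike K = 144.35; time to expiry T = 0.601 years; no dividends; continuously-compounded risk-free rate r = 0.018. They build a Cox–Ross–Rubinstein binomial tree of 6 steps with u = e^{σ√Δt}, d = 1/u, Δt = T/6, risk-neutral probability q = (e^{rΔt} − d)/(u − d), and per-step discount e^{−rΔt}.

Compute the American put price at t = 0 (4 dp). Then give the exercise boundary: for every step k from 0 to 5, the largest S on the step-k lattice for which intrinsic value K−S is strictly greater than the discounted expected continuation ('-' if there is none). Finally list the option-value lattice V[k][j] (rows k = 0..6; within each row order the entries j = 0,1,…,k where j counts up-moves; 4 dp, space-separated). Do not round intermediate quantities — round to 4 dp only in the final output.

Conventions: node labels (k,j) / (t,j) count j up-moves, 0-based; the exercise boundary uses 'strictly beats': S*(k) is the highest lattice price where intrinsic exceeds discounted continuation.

price = 12.4850
boundary = - - - 110.7257 119.8425 129.7100
tree:
12.4850
18.0589 6.7670
25.1928 10.7481 2.6750
33.6243 16.5664 4.7709 0.5175
42.0476 24.5075 8.4154 1.0198 0.0000
49.8301 33.6243 14.6400 2.0096 0.0000 0.0000
57.0206 42.0476 24.5075 3.9600 0.0000 0.0000 0.0000

Δt=0.10017, u=1.08234, d=0.92393, q=0.49162, disc=e^(-rΔt)=0.99820
k=6 terminal: V=max(K-S,0) → 57.0206 42.0476 24.5075 3.9600 0.0000 0.0000 0.0000
k=5: j=0 S=94.5199 intr=49.8301 cont=49.5701 V=49.8301[EX]; j=1 S=110.7257 intr=33.6243 cont=33.3643 V=33.6243[EX]; j=2 S=129.7100 intr=14.6400 cont=14.3799 V=14.6400[EX]; j=3 S=151.9493 intr=0.0000 cont=2.0096 V=2.0096[hold]; j=4 S=178.0016 intr=0.0000 cont=0.0000 V=0.0000[hold]; j=5 S=208.5207 intr=0.0000 cont=0.0000 V=0.0000[hold]  S*(5)=129.7100
k=4: j=0 S=102.3024 intr=42.0476 cont=41.7876 V=42.0476[EX]; j=1 S=119.8425 intr=24.5075 cont=24.2474 V=24.5075[EX]; j=2 S=140.3900 intr=3.9600 cont=8.4154 V=8.4154[hold]; j=3 S=164.4604 intr=0.0000 cont=1.0198 V=1.0198[hold]; j=4 S=192.6578 intr=0.0000 cont=0.0000 V=0.0000[hold]  S*(4)=119.8425
k=3: j=0 S=110.7257 intr=33.6243 cont=33.3643 V=33.6243[EX]; j=1 S=129.7100 intr=14.6400 cont=16.5664 V=16.5664[hold]; j=2 S=151.9493 intr=0.0000 cont=4.7709 V=4.7709[hold]; j=3 S=178.0016 intr=0.0000 cont=0.5175 V=0.5175[hold]  S*(3)=110.7257
k=2: j=0 S=119.8425 intr=24.5075 cont=25.1928 V=25.1928[hold]; j=1 S=140.3900 intr=3.9600 cont=10.7481 V=10.7481[hold]; j=2 S=164.4604 intr=0.0000 cont=2.6750 V=2.6750[hold]  S*(2)=-
k=1: j=0 S=129.7100 intr=14.6400 cont=18.0589 V=18.0589[hold]; j=1 S=151.9493 intr=0.0000 cont=6.7670 V=6.7670[hold]  S*(1)=-
k=0: j=0 S=140.3900 intr=3.9600 cont=12.4850 V=12.4850[hold]  S*(0)=-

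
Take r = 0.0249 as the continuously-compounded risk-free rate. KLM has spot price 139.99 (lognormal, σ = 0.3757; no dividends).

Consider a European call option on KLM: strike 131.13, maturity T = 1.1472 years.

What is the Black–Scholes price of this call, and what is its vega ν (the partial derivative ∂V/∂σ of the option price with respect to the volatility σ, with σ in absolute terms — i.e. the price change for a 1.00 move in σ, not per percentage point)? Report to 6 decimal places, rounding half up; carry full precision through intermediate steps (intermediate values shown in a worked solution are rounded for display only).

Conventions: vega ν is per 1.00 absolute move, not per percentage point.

σ√T = 0.3757·√1.1472 = 0.402403
d₁ = (ln(S/K) + (r+σ²/2)T) / (σ√T) = (ln(139.99/131.13) + (0.0249+0.3757²/2)·1.1472) / 0.402403 = (0.065382 + 0.109529) / 0.402403 = 0.434667
d₂ = d₁ − σ√T = 0.434667 − 0.402403 = 0.032264
e^{−rT} = 0.971839
N(d₁) = 0.668098,  N(d₂) = 0.512869
Call price V = S·N(d₁) − K·e^{−rT}·N(d₂) = 93.527012 − 65.358639 = 28.168373
φ(d₁) = (1/√(2π))·e^{−d₁²/2} = 0.362981
ν = S·φ(d₁)·√T = 54.425184

price = 28.168373
ν = 54.425184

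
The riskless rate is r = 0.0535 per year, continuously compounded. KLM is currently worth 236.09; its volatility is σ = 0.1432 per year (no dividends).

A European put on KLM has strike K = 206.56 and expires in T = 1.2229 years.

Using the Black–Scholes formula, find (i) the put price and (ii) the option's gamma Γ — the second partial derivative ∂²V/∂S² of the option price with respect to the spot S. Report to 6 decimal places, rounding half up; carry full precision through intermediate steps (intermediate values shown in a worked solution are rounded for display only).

σ√T = 0.1432·√1.2229 = 0.158357
d₁ = (ln(S/K) + (r+σ²/2)T) / (σ√T) = (ln(236.09/206.56) + (0.0535+0.1432²/2)·1.2229) / 0.158357 = (0.133622 + 0.077964) / 0.158357 = 1.336128
d₂ = d₁ − σ√T = 1.336128 − 0.158357 = 1.177771
e^{−rT} = 0.936669
N(−d₁) = 0.090754,  N(−d₂) = 0.119444
Put price V = K·e^{−rT}·N(−d₂) − S·N(−d₁) = 23.109832 − 21.426038 = 1.683795
φ(d₁) = (1/√(2π))·e^{−d₁²/2} = 0.163399
Γ = φ(d₁) / (S·σ·√T) = 0.004371

price = 1.683795
Γ = 0.004371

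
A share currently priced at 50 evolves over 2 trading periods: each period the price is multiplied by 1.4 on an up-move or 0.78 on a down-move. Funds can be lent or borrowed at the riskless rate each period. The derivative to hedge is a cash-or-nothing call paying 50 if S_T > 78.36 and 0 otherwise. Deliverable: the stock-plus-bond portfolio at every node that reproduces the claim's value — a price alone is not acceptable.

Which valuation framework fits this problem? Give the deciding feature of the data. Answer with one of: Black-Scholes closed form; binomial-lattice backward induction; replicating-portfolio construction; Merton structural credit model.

framework: replicating-portfolio construction

Key observation: the mandate to exhibit the hedge at every date and state singles out the replicating-portfolio construction on the 2-period tree with factors 1.4 and 0.78 from 50.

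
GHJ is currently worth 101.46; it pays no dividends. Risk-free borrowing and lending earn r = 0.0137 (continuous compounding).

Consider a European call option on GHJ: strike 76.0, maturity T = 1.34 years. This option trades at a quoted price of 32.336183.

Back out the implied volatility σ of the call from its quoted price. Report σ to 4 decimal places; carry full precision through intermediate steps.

sigma = 0.3828

At σ = 0.3828 the Black–Scholes value reproduces the quote:
σ√T = 0.3828·√1.34 = 0.443123
d₁ = (ln(S/K) + (r+σ²/2)T) / (σ√T) = (ln(101.46/76.0) + (0.0137+0.3828²/2)·1.34) / 0.443123 = (0.288931 + 0.116537) / 0.443123 = 0.915024
d₂ = d₁ − σ√T = 0.915024 − 0.443123 = 0.471901
e^{−rT} = 0.981809
N(d₁) = 0.819911,  N(d₂) = 0.681501
V = S·N(d₁) − K·e^{−rT}·N(d₂) = 83.188123 − 50.851940 = 32.336183 (matching the quote); vega is positive throughout, so no other σ reproduces this price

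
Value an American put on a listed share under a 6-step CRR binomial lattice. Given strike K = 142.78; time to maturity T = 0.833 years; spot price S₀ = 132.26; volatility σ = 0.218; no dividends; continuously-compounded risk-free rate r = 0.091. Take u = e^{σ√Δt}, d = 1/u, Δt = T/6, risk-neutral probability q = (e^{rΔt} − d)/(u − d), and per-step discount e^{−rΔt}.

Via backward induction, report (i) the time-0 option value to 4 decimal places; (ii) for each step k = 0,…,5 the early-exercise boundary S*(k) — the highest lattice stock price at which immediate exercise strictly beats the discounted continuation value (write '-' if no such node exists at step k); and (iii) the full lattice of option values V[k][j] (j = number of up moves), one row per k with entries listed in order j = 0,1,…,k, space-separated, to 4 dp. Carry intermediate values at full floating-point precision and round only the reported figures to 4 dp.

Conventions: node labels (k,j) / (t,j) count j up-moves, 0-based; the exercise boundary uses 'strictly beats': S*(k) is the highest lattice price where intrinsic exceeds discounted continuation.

Δt=0.13883, u=1.08462, d=0.92198, q=0.55788, disc=e^(-rΔt)=0.98745
k=6 terminal: V=max(K-S,0) → 61.5403 47.2100 30.3518 10.5200 0.0000 0.0000 0.0000
k=5: j=0 S=88.1140 intr=54.6660 cont=52.8734 V=54.6660[EX]; j=1 S=103.6570 intr=39.1230 cont=37.3305 V=39.1230[EX]; j=2 S=121.9416 intr=20.8384 cont=19.0459 V=20.8384[EX]; j=3 S=143.4515 intr=0.0000 cont=4.5927 V=4.5927[hold]; j=4 S=168.7557 intr=0.0000 cont=0.0000 V=0.0000[hold]; j=5 S=198.5235 intr=0.0000 cont=0.0000 V=0.0000[hold]  S*(5)=121.9416
k=4: j=0 S=95.5700 intr=47.2100 cont=45.4174 V=47.2100[EX]; j=1 S=112.4282 intr=30.3518 cont=28.5593 V=30.3518[EX]; j=2 S=132.2600 intr=10.5200 cont=11.6274 V=11.6274[hold]; j=3 S=155.5901 intr=0.0000 cont=2.0050 V=2.0050[hold]; j=4 S=183.0355 intr=0.0000 cont=0.0000 V=0.0000[hold]  S*(4)=112.4282
k=3: j=0 S=103.6570 intr=39.1230 cont=37.3305 V=39.1230[EX]; j=1 S=121.9416 intr=20.8384 cont=19.6560 V=20.8384[EX]; j=2 S=143.4515 intr=0.0000 cont=6.1807 V=6.1807[hold]; j=3 S=168.7557 intr=0.0000 cont=0.8753 V=0.8753[hold]  S*(3)=121.9416
k=2: j=0 S=112.4282 intr=30.3518 cont=28.5593 V=30.3518[EX]; j=1 S=132.2600 intr=10.5200 cont=12.5022 V=12.5022[hold]; j=2 S=155.5901 intr=0.0000 cont=3.1805 V=3.1805[hold]  S*(2)=112.4282
k=1: j=0 S=121.9416 intr=20.8384 cont=20.1379 V=20.8384[EX]; j=1 S=143.4515 intr=0.0000 cont=7.2102 V=7.2102[hold]  S*(1)=121.9416
k=0: j=0 S=132.2600 intr=10.5200 cont=13.0693 V=13.0693[hold]  S*(0)=-

price = 13.0693
boundary = - 121.9416 112.4282 121.9416 112.4282 121.9416
tree:
13.0693
20.8384 7.2102
30.3518 12.5022 3.1805
39.1230 20.8384 6.1807 0.8753
47.2100 30.3518 11.6274 2.0050 0.0000
54.6660 39.1230 20.8384 4.5927 0.0000 0.0000
61.5403 47.2100 30.3518 10.5200 0.0000 0.0000 0.0000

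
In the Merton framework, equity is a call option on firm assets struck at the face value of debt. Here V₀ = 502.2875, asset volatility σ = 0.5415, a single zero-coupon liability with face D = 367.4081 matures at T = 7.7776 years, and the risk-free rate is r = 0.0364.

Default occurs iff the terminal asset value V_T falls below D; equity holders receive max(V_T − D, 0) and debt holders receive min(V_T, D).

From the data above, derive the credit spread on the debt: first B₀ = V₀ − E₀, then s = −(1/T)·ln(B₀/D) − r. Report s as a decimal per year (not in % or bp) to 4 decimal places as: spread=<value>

spread=0.0686

Apply the equity-as-call identities (strike 367.4081, horizon 7.7776 years):
d₁ = [ln(V₀/D) + (r + σ²/2)T] / (σ√T)
   = [ln(502.2875/367.4081) + (0.0364 + 0.5·0.5415²)·7.7776] / (0.5415·√7.7776)
   = [0.312699 + 1.423387] / 1.510154 = 1.149609
d₂ = d₁ − σ√T = 1.149609 − 1.510154 = -0.360545
N(d₁) = 0.874848,  N(d₂) = 0.359220,  e^(−rT) = 0.753441
E₀ = V₀·N(d₁) − D·e^(−rT)·N(d₂)
   = 502.2875·0.874848 − 367.4081·0.753441·0.359220 = 339.985649
B₀ = V₀ − E₀ = 502.2875 − 339.985649 = 162.301851
spread = −(1/T)·ln(B₀/D) − r = −(1/7.7776)·ln(162.301851/367.4081) − 0.0364 = 0.06864723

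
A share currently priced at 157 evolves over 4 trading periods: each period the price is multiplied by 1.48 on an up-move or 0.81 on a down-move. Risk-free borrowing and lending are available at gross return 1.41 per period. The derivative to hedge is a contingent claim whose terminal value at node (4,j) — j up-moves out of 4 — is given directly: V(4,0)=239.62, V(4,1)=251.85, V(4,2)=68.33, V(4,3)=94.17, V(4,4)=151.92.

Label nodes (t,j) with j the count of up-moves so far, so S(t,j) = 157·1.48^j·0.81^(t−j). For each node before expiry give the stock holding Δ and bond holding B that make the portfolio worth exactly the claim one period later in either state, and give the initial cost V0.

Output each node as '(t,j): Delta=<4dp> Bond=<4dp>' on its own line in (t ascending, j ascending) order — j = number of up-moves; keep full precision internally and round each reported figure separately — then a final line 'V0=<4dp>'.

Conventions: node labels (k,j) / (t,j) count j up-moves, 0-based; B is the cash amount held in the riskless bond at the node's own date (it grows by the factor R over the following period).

Risk-neutral probability p* = (R−d)/(u−d) = (1.41−0.81)/(1.48−0.81) = 0.8955.
Expiry values: V(4,0)=239.6200, V(4,1)=251.8500, V(4,2)=68.3300, V(4,3)=94.1700, V(4,4)=151.9200
Node (3,0) S=83.4362: V=(p*·251.8500+(1−p*)·239.6200)/1.41=177.7108; Δ=(251.8500−239.6200)/(123.4856−67.5834)=0.2188; B=V−Δ·S=159.4571
Node (3,1) S=152.4514: V=(p*·68.3300+(1−p*)·251.8500)/1.41=62.0594; Δ=(68.3300−251.8500)/(225.6281−123.4856)=-1.7967; B=V−Δ·S=335.9698
Node (3,2) S=278.5532: V=(p*·94.1700+(1−p*)·68.3300)/1.41=64.8726; Δ=(94.1700−68.3300)/(412.2587−225.6281)=0.1385; B=V−Δ·S=26.3054
Node (3,3) S=508.9613: V=(p*·151.9200+(1−p*)·94.1700)/1.41=103.4655; Δ=(151.9200−94.1700)/(753.2628−412.2587)=0.1694; B=V−Δ·S=17.2715
Node (2,0) S=103.0077: V=(p*·62.0594+(1−p*)·177.7108)/1.41=52.5832; Δ=(62.0594−177.7108)/(152.4514−83.4362)=-1.6757; B=V−Δ·S=225.1973
Node (2,1) S=188.2116: V=(p*·64.8726+(1−p*)·62.0594)/1.41=45.8005; Δ=(64.8726−62.0594)/(278.5532−152.4514)=0.0223; B=V−Δ·S=41.6017
Node (2,2) S=343.8928: V=(p*·103.4655+(1−p*)·64.8726)/1.41=70.5202; Δ=(103.4655−64.8726)/(508.9613−278.5532)=0.1675; B=V−Δ·S=12.9187
Node (1,0) S=127.1700: V=(p*·45.8005+(1−p*)·52.5832)/1.41=32.9852; Δ=(45.8005−52.5832)/(188.2116−103.0077)=-0.0796; B=V−Δ·S=43.1087
Node (1,1) S=232.3600: V=(p*·70.5202+(1−p*)·45.8005)/1.41=48.1826; Δ=(70.5202−45.8005)/(343.8928−188.2116)=0.1588; B=V−Δ·S=11.2875
Node (0,0) S=157.0000: V=(p*·48.1826+(1−p*)·32.9852)/1.41=33.0460; Δ=(48.1826−32.9852)/(232.3600−127.1700)=0.1445; B=V−Δ·S=10.3632
As a check, the time-0 holding Δ(0,0)·S0 + B(0,0) comes to 33.0460 — exactly V0.

(0,0): Delta=0.1445 Bond=10.3632
(1,0): Delta=-0.0796 Bond=43.1087
(1,1): Delta=0.1588 Bond=11.2875
(2,0): Delta=-1.6757 Bond=225.1973
(2,1): Delta=0.0223 Bond=41.6017
(2,2): Delta=0.1675 Bond=12.9187
(3,0): Delta=0.2188 Bond=159.4571
(3,1): Delta=-1.7967 Bond=335.9698
(3,2): Delta=0.1385 Bond=26.3054
(3,3): Delta=0.1694 Bond=17.2715
V0=33.0460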